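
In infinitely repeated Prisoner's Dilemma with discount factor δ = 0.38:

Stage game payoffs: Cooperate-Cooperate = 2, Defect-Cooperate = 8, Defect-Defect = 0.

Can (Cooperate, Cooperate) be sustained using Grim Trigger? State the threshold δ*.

δ* = 0.75; since δ = 0.38 < 0.75, cooperation cannot be sustained

Work:
For Grim Trigger:
Cooperate forever: 2/(1-δ)
Defect then punished: 8 + 0·δ/(1-δ)
Need: 2/(1-δ) ≥ 8 + 0·δ/(1-δ)
Solving: δ ≥ (T-R)/(T-P) = (8-2)/(8-0) = 0.75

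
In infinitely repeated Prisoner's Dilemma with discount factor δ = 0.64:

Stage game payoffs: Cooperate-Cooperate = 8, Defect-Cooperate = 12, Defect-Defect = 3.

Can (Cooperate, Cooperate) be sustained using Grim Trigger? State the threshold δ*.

δ* = 0.4444; since δ = 0.64 ≥ 0.4444, cooperation can be sustained

Work:
For Grim Trigger:
Cooperate forever: 8/(1-δ)
Defect then punished: 12 + 3·δ/(1-δ)
Need: 8/(1-δ) ≥ 12 + 3·δ/(1-δ)
Solving: δ ≥ (T-R)/(T-P) = (12-8)/(12-3) = 0.4444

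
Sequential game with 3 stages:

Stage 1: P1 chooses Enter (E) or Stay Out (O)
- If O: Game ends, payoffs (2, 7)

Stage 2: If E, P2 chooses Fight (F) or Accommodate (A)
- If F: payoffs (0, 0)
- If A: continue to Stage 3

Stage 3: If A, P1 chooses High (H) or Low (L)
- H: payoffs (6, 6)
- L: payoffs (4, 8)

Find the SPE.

SPE: (E, A, H); Outcome (6, 6)

Work:
Stage 3: P1 chooses H (6 vs 4)
Stage 2: P2: F->0, A->6 (anticipating H). Choose A
Stage 1: P1: O->2, E->6 (anticipating A, H). Choose E
SPE path: E -> A -> H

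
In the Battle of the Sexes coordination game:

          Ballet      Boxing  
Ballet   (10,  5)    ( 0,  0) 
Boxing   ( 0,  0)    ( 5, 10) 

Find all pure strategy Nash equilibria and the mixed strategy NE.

Pure NE: (Ballet, Ballet) and (Boxing, Boxing); Mixed NE: p = 0.6667, q = 0.3333

Work:
Check pure NE:
(Ballet, Ballet): (10, 5) - no unilateral deviation beneficial
(Boxing, Boxing): (5, 10) - no unilateral deviation beneficial
Mixed NE: P1 plays Ballet with p = 0.6667, P2 plays Ballet with q = 0.3333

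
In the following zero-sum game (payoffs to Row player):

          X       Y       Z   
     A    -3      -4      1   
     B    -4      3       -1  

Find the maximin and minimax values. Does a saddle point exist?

Maximin = -4, Minimax = -3, Saddle: False

Work:
Row minimums: [-4, -4] → maximin = -4
Column maximums: [-3, 3, 1] → minimax = -3
No saddle point (maximin ≠ minimax). Mixed strategy needed.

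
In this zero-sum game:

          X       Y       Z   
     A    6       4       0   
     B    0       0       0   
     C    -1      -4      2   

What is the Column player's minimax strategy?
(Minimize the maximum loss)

Column should play Z, value = 2

Work:
Column player minimizes Row's maximum payoff:
Column X: max payoff to Row = 6
Column Y: max payoff to Row = 4
Column Z: max payoff to Row = 2
Minimum is 2, achieved by column Z.
Minimax strategy: Z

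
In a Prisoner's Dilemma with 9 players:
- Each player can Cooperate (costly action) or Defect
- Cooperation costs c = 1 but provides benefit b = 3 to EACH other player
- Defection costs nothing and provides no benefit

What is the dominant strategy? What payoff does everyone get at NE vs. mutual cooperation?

Dominant: Defect; NE payoff = 0; Coop payoff = 23

Work:
Defect dominates (saves cost c = 1, benefit to others is external)
NE: All defect → everyone gets 0
If all cooperate: each receives (8)×3 - 1 = 23
Social dilemma: 23 > 0 but NE gives 0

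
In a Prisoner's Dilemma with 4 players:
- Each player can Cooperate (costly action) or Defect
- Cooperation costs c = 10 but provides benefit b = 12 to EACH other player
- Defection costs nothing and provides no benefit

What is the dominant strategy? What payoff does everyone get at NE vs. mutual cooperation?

Dominant: Defect; NE payoff = 0; Coop payoff = 26

Work:
Defect dominates (saves cost c = 10, benefit to others is external)
NE: All defect → everyone gets 0
If all cooperate: each receives (3)×12 - 10 = 26
Social dilemma: 26 > 0 but NE gives 0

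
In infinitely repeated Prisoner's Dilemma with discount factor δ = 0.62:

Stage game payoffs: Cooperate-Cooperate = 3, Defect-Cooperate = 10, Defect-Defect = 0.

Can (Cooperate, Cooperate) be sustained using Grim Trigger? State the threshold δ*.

δ* = 0.7; since δ = 0.62 < 0.7, cooperation cannot be sustained

Work:
For Grim Trigger:
Cooperate forever: 3/(1-δ)
Defect then punished: 10 + 0·δ/(1-δ)
Need: 3/(1-δ) ≥ 10 + 0·δ/(1-δ)
Solving: δ ≥ (T-R)/(T-P) = (10-3)/(10-0) = 0.7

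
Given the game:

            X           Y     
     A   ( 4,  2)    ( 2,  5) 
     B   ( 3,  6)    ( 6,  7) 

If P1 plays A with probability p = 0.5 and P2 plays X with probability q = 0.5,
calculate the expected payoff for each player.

E[P1] = 3.75, E[P2] = 5.0

Work:
E[P1] = p·q·π₁(A,X) + p·(1-q)·π₁(A,Y) + (1-p)·q·π₁(B,X) + (1-p)·(1-q)·π₁(B,Y)
= 0.5·0.5·4 + 0.5·0.5·2 + 0.5·0.5·3 + 0.5·0.5·6
= 3.75

E[P2] = 5.0 (similar calculation)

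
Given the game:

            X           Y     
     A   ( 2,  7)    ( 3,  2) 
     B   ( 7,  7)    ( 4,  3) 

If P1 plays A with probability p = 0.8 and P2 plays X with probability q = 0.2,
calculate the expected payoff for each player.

E[P1] = 3.16, E[P2] = 3.16

Work:
E[P1] = p·q·π₁(A,X) + p·(1-q)·π₁(A,Y) + (1-p)·q·π₁(B,X) + (1-p)·(1-q)·π₁(B,Y)
= 0.8·0.2·2 + 0.8·0.8·3 + 0.2·0.2·7 + 0.2·0.8·4
= 3.16

E[P2] = 3.16 (similar calculation)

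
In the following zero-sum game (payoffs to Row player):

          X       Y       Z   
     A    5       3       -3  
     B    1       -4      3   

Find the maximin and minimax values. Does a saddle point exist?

Maximin = -3, Minimax = 3, Saddle: False

Work:
Row minimums: [-3, -4] → maximin = -3
Column maximums: [5, 3, 3] → minimax = 3
No saddle point (maximin ≠ minimax). Mixed strategy needed.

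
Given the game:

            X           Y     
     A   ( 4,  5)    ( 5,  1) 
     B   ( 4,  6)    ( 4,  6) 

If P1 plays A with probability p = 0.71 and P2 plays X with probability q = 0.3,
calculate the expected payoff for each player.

E[P1] = 4.497, E[P2] = 3.302

Work:
E[P1] = p·q·π₁(A,X) + p·(1-q)·π₁(A,Y) + (1-p)·q·π₁(B,X) + (1-p)·(1-q)·π₁(B,Y)
= 0.71·0.3·4 + 0.71·0.7·5 + 0.29·0.3·4 + 0.29·0.7·4
= 4.497

E[P2] = 3.302 (similar calculation)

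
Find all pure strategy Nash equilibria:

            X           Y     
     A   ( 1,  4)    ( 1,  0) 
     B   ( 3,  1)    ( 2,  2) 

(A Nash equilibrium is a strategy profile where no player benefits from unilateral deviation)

Nash equilibrium: (B, Y)

Work:
Best responses:
  P1 vs X: payoffs [1, 3] → best response B (payoff 3)
  P1 vs Y: payoffs [1, 2] → best response B (payoff 2)
  P2 vs A: payoffs [4, 0] → best response X (payoff 4)
  P2 vs B: payoffs [1, 2] → best response Y (payoff 2)
Mutual best responses: (B,Y) → Nash equilibria.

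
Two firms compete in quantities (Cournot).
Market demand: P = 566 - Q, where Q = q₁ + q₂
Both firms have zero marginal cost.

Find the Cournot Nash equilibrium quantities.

q₁* = q₂* = 188.67; P* = 188.67

Work:
Profit: π_i = P·q_i = (a - q_i - q_j)·q_i
FOC: ∂π_i/∂q_i = a - 2q_i - q_j = 0
Reaction function: q_i = (566 - q_j)/2
Symmetry: q* = 566/3 = 188.67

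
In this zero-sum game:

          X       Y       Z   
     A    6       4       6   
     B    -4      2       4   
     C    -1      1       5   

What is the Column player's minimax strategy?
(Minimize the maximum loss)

Column should play Y, value = 4

Work:
Column player minimizes Row's maximum payoff:
Column X: max payoff to Row = 6
Column Y: max payoff to Row = 4
Column Z: max payoff to Row = 6
Minimum is 4, achieved by column Y.
Minimax strategy: Y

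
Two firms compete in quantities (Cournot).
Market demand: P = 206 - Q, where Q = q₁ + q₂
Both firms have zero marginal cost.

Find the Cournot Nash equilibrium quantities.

q₁* = q₂* = 68.67; P* = 68.67

Work:
Profit: π_i = P·q_i = (a - q_i - q_j)·q_i
FOC: ∂π_i/∂q_i = a - 2q_i - q_j = 0
Reaction function: q_i = (206 - q_j)/2
Symmetry: q* = 206/3 = 68.67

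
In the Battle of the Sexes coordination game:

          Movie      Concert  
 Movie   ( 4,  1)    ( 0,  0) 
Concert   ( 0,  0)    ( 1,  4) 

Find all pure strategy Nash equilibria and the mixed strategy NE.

Pure NE: (Movie, Movie) and (Concert, Concert); Mixed NE: p = 0.8, q = 0.2

Work:
Check pure NE:
(Movie, Movie): (4, 1) - no unilateral deviation beneficial
(Concert, Concert): (1, 4) - no unilateral deviation beneficial
Mixed NE: P1 plays Movie with p = 0.8, P2 plays Movie with q = 0.2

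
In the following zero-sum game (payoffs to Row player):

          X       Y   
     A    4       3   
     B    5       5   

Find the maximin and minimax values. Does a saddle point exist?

Maximin = 5, Minimax = 5, Saddle: True

Work:
Row minimums: [3, 5] → maximin = 5
Column maximums: [5, 5] → minimax = 5
Saddle point exists! Game value = 5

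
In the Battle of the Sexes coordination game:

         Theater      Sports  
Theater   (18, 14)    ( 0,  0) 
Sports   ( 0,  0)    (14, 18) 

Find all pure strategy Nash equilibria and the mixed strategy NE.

Pure NE: (Theater, Theater) and (Sports, Sports); Mixed NE: p = 0.5625, q = 0.4375

Work:
Check pure NE:
(Theater, Theater): (18, 14) - no unilateral deviation beneficial
(Sports, Sports): (14, 18) - no unilateral deviation beneficial
Mixed NE: P1 plays Theater with p = 0.5625, P2 plays Theater with q = 0.4375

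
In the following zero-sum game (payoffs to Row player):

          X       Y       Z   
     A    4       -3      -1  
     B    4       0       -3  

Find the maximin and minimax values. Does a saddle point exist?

Maximin = -3, Minimax = -1, Saddle: False

Work:
Row minimums: [-3, -3] → maximin = -3
Column maximums: [4, 0, -1] → minimax = -1
No saddle point (maximin ≠ minimax). Mixed strategy needed.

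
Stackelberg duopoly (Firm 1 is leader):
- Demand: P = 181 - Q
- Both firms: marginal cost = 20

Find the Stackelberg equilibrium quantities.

q₁* (leader) = 80.5, q₂* (follower) = 40.25

Work:
Follower's reaction: q₂ = (a - c - q₁)/2
Leader substitutes: π₁ = q₁·(a - q₁ - (a-c-q₁)/2 - c)
FOC: q₁* = (181 - 20)/2 = 80.50
Then: q₂* = (181 - 20 - 80.5)/2 = 40.25
Leader has first-mover advantage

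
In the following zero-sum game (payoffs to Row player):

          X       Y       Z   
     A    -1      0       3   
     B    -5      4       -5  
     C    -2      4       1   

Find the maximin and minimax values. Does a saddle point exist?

Maximin = -1, Minimax = -1, Saddle: True

Work:
Row minimums: [-1, -5, -2] → maximin = -1
Column maximums: [-1, 4, 3] → minimax = -1
Saddle point exists! Game value = -1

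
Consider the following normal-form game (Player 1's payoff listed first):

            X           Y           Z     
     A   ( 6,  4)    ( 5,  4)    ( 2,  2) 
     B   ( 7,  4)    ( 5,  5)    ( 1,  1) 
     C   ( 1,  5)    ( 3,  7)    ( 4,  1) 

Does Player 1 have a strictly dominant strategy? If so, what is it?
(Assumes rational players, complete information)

No strictly dominant strategy exists for Player 1

Work:
A strategy strictly dominates another if it gives a strictly higher payoff against every opponent action. Compare each pair of P1's strategies column-by-column:
  A vs B: [6 vs 7, 5 vs 5, 2 vs 1] → A does not strictly dominate B (column X: 6 ≤ 7)
  A vs C: [6 vs 1, 5 vs 3, 2 vs 4] → A does not strictly dominate C (column Z: 2 ≤ 4)
  B vs A: [7 vs 6, 5 vs 5, 1 vs 2] → B does not strictly dominate A (column Y: 5 ≤ 5)
  B vs C: [7 vs 1, 5 vs 3, 1 vs 4] → B does not strictly dominate C (column Z: 1 ≤ 4)
  C vs A: [1 vs 6, 3 vs 5, 4 vs 2] → C does not strictly dominate A (column X: 1 ≤ 6)
  C vs B: [1 vs 7, 3 vs 5, 4 vs 1] → C does not strictly dominate B (column X: 1 ≤ 7)
No single strategy strictly dominates all others → no strictly dominant strategy.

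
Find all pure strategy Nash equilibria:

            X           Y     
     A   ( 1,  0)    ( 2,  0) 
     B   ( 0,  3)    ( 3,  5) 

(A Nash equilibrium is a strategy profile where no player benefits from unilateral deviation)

Nash equilibrium: (A, X), (B, Y)

Work:
Best responses:
  P1 vs X: payoffs [1, 0] → best response A (payoff 1)
  P1 vs Y: payoffs [2, 3] → best response B (payoff 3)
  P2 vs A: payoffs [0, 0] → best response X/Y (payoff 0)
  P2 vs B: payoffs [3, 5] → best response Y (payoff 5)
Mutual best responses: (A,X), (B,Y) → Nash equilibria.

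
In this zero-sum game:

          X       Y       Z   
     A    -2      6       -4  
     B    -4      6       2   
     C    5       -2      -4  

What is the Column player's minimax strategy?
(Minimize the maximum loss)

Column should play Z, value = 2

Work:
Column player minimizes Row's maximum payoff:
Column X: max payoff to Row = 5
Column Y: max payoff to Row = 6
Column Z: max payoff to Row = 2
Minimum is 2, achieved by column Z.
Minimax strategy: Z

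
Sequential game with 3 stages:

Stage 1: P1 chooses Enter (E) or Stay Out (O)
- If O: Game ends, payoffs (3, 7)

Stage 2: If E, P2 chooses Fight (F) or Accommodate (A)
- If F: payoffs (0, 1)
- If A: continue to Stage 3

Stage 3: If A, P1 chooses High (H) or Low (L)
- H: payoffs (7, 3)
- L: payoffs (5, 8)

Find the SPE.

SPE: (E, A, H); Outcome (7, 3)

Work:
Stage 3: P1 chooses H (7 vs 5)
Stage 2: P2: F->1, A->3 (anticipating H). Choose A
Stage 1: P1: O->3, E->7 (anticipating A, H). Choose E
SPE path: E -> A -> H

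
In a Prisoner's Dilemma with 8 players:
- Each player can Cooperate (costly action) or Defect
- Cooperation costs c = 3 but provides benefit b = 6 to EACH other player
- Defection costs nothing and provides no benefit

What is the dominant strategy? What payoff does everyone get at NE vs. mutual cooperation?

Dominant: Defect; NE payoff = 0; Coop payoff = 39

Work:
Defect dominates (saves cost c = 3, benefit to others is external)
NE: All defect → everyone gets 0
If all cooperate: each receives (7)×6 - 3 = 39
Social dilemma: 39 > 0 but NE gives 0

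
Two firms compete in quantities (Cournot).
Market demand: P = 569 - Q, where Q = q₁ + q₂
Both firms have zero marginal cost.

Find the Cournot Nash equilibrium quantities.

q₁* = q₂* = 189.67; P* = 189.67

Work:
Profit: π_i = P·q_i = (a - q_i - q_j)·q_i
FOC: ∂π_i/∂q_i = a - 2q_i - q_j = 0
Reaction function: q_i = (569 - q_j)/2
Symmetry: q* = 569/3 = 189.67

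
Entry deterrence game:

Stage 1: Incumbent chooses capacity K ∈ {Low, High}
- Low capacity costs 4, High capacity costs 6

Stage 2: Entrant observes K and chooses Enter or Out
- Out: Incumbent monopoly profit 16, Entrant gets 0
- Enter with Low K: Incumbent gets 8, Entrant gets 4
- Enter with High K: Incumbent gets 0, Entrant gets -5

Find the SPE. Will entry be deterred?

SPE: (High, Enter|Low, Out|High); Entry deterred. Incumbent net profit = 10

Work:
After Low K: Entrant enters (4 > 0)
After High K: Entrant stays out (-5 < 0)
Incumbent: Low → 8−4=4, High → 16−6=10
Incumbent chooses High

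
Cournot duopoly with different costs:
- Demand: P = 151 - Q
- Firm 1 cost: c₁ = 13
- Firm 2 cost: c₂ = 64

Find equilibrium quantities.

q₁* = 63.0, q₂* = 12.0

Work:
Reaction: q₁ = (151 - 13 - q₂)/2
Reaction: q₂ = (151 - 64 - q₁)/2
Solve simultaneously:
q₁* = (151 - 2×13 + 64)/3 = 63.0
q₂* = (151 - 2×64 + 13)/3 = 12.0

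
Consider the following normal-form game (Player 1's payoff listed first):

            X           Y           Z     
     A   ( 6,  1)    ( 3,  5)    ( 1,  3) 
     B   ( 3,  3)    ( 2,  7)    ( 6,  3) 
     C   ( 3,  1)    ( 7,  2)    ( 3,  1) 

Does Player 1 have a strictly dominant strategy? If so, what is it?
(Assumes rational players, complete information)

No strictly dominant strategy exists for Player 1

Work:
A strategy strictly dominates another if it gives a strictly higher payoff against every opponent action. Compare each pair of P1's strategies column-by-column:
  A vs B: [6 vs 3, 3 vs 2, 1 vs 6] → A does not strictly dominate B (column Z: 1 ≤ 6)
  A vs C: [6 vs 3, 3 vs 7, 1 vs 3] → A does not strictly dominate C (column Y: 3 ≤ 7)
  B vs A: [3 vs 6, 2 vs 3, 6 vs 1] → B does not strictly dominate A (column X: 3 ≤ 6)
  B vs C: [3 vs 3, 2 vs 7, 6 vs 3] → B does not strictly dominate C (column X: 3 ≤ 3)
  C vs A: [3 vs 6, 7 vs 3, 3 vs 1] → C does not strictly dominate A (column X: 3 ≤ 6)
  C vs B: [3 vs 3, 7 vs 2, 3 vs 6] → C does not strictly dominate B (column X: 3 ≤ 3)
No single strategy strictly dominates all others → no strictly dominant strategy.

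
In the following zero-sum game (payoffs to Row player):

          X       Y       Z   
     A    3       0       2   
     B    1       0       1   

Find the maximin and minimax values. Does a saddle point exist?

Maximin = 0, Minimax = 0, Saddle: True

Work:
Row minimums: [0, 0] → maximin = 0
Column maximums: [3, 0, 2] → minimax = 0
Saddle point exists! Game value = 0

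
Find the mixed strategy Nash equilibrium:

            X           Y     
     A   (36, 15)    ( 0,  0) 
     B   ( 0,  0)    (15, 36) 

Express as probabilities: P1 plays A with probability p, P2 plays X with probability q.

p = 0.7059, q = 0.2941

Work:
Find probabilities that make opponent indifferent:
P2 chooses q to make P1 indifferent between A and B
P1 chooses p to make P2 indifferent between X and Y
Mixed NE: P1 plays (A: 0.7059, B: 0.2941), P2 plays (X: 0.2941, Y: 0.7059)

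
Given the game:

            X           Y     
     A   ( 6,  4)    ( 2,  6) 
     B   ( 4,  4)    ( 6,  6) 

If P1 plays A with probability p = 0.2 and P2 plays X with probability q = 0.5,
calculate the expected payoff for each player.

E[P1] = 4.8, E[P2] = 5.0

Work:
E[P1] = p·q·π₁(A,X) + p·(1-q)·π₁(A,Y) + (1-p)·q·π₁(B,X) + (1-p)·(1-q)·π₁(B,Y)
= 0.2·0.5·6 + 0.2·0.5·2 + 0.8·0.5·4 + 0.8·0.5·6
= 4.8

E[P2] = 5.0 (similar calculation)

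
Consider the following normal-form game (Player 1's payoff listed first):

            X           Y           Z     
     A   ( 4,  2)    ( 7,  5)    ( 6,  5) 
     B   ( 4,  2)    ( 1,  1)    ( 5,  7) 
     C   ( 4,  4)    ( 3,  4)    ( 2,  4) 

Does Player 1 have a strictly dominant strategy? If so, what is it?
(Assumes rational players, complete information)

No strictly dominant strategy exists for Player 1

Work:
A strategy strictly dominates another if it gives a strictly higher payoff against every opponent action. Compare each pair of P1's strategies column-by-column:
  A vs B: [4 vs 4, 7 vs 1, 6 vs 5] → A does not strictly dominate B (column X: 4 ≤ 4)
  A vs C: [4 vs 4, 7 vs 3, 6 vs 2] → A does not strictly dominate C (column X: 4 ≤ 4)
  B vs A: [4 vs 4, 1 vs 7, 5 vs 6] → B does not strictly dominate A (column X: 4 ≤ 4)
  B vs C: [4 vs 4, 1 vs 3, 5 vs 2] → B does not strictly dominate C (column X: 4 ≤ 4)
  C vs A: [4 vs 4, 3 vs 7, 2 vs 6] → C does not strictly dominate A (column X: 4 ≤ 4)
  C vs B: [4 vs 4, 3 vs 1, 2 vs 5] → C does not strictly dominate B (column X: 4 ≤ 4)
No single strategy strictly dominates all others → no strictly dominant strategy.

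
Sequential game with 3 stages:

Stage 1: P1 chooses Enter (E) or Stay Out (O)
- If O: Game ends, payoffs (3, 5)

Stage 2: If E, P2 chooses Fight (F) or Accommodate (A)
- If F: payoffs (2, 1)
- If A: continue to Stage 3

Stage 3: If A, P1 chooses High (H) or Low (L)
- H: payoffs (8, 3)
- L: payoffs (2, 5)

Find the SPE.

SPE: (E, A, H); Outcome (8, 3)

Work:
Stage 3: P1 chooses H (8 vs 2)
Stage 2: P2: F->1, A->3 (anticipating H). Choose A
Stage 1: P1: O->3, E->8 (anticipating A, H). Choose E
SPE path: E -> A -> H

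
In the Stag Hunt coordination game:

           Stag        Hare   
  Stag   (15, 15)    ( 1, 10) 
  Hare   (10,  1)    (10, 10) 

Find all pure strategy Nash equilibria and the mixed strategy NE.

Pure NE: (Stag, Stag) and (Hare, Hare); Mixed NE: p = 0.6429, q = 0.6429

Work:
Check pure NE:
(Stag, Stag): (15, 15) - no unilateral deviation beneficial
(Hare, Hare): (10, 10) - no unilateral deviation beneficial
Mixed NE: P1 plays Stag with p = 0.6429, P2 plays Stag with q = 0.6429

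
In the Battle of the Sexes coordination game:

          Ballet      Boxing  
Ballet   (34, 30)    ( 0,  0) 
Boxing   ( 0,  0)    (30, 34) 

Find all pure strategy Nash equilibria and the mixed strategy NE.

Pure NE: (Ballet, Ballet) and (Boxing, Boxing); Mixed NE: p = 0.5312, q = 0.4688

Work:
Check pure NE:
(Ballet, Ballet): (34, 30) - no unilateral deviation beneficial
(Boxing, Boxing): (30, 34) - no unilateral deviation beneficial
Mixed NE: P1 plays Ballet with p = 0.5312, P2 plays Ballet with q = 0.4688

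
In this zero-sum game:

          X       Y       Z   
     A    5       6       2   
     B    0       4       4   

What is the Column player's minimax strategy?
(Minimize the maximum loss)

Column should play Z, value = 4

Work:
Column player minimizes Row's maximum payoff:
Column X: max payoff to Row = 5
Column Y: max payoff to Row = 6
Column Z: max payoff to Row = 4
Minimum is 4, achieved by column Z.
Minimax strategy: Z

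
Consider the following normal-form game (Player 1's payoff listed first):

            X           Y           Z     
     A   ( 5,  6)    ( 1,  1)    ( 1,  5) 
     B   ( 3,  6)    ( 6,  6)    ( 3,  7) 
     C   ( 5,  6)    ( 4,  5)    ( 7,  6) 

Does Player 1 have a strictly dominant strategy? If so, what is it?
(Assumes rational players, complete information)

No strictly dominant strategy exists for Player 1

Work:
A strategy strictly dominates another if it gives a strictly higher payoff against every opponent action. Compare each pair of P1's strategies column-by-column:
  A vs B: [5 vs 3, 1 vs 6, 1 vs 3] → A does not strictly dominate B (column Y: 1 ≤ 6)
  A vs C: [5 vs 5, 1 vs 4, 1 vs 7] → A does not strictly dominate C (column X: 5 ≤ 5)
  B vs A: [3 vs 5, 6 vs 1, 3 vs 1] → B does not strictly dominate A (column X: 3 ≤ 5)
  B vs C: [3 vs 5, 6 vs 4, 3 vs 7] → B does not strictly dominate C (column X: 3 ≤ 5)
  C vs A: [5 vs 5, 4 vs 1, 7 vs 1] → C does not strictly dominate A (column X: 5 ≤ 5)
  C vs B: [5 vs 3, 4 vs 6, 7 vs 3] → C does not strictly dominate B (column Y: 4 ≤ 6)
No single strategy strictly dominates all others → no strictly dominant strategy.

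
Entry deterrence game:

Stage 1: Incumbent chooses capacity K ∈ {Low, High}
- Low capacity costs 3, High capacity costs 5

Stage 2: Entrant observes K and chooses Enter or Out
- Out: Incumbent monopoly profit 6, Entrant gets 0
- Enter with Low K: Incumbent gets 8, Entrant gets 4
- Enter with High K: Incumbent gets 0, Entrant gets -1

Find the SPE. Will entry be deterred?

SPE: (Low, Enter|Low, Out|High); Entry not deterred. Incumbent net profit = 5, Entrant gets 4

Work:
After Low K: Entrant enters (4 > 0)
After High K: Entrant stays out (-1 < 0)
Incumbent: Low → 8−3=5, High → 6−5=1
Incumbent chooses Low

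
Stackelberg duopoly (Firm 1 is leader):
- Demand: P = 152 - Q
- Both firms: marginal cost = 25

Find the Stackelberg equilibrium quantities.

q₁* (leader) = 63.5, q₂* (follower) = 31.75

Work:
Follower's reaction: q₂ = (a - c - q₁)/2
Leader substitutes: π₁ = q₁·(a - q₁ - (a-c-q₁)/2 - c)
FOC: q₁* = (152 - 25)/2 = 63.50
Then: q₂* = (152 - 25 - 63.5)/2 = 31.75
Leader has first-mover advantage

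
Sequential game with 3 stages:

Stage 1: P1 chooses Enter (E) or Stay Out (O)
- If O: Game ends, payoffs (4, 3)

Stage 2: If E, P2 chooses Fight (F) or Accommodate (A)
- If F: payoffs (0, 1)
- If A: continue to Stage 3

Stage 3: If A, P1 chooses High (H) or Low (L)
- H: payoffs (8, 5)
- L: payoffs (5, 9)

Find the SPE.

SPE: (E, A, H); Outcome (8, 5)

Work:
Stage 3: P1 chooses H (8 vs 5)
Stage 2: P2: F->1, A->5 (anticipating H). Choose A
Stage 1: P1: O->4, E->8 (anticipating A, H). Choose E
SPE path: E -> A -> H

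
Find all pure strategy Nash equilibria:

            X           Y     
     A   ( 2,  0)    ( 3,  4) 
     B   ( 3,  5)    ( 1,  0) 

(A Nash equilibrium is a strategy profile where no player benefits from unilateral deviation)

Nash equilibrium: (A, Y), (B, X)

Work:
Best responses:
  P1 vs X: payoffs [2, 3] → best response B (payoff 3)
  P1 vs Y: payoffs [3, 1] → best response A (payoff 3)
  P2 vs A: payoffs [0, 4] → best response Y (payoff 4)
  P2 vs B: payoffs [5, 0] → best response X (payoff 5)
Mutual best responses: (A,Y), (B,X) → Nash equilibria.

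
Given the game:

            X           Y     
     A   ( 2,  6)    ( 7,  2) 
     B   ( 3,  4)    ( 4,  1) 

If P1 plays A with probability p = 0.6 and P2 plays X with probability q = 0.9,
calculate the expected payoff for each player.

E[P1] = 2.74, E[P2] = 4.84

Work:
E[P1] = p·q·π₁(A,X) + p·(1-q)·π₁(A,Y) + (1-p)·q·π₁(B,X) + (1-p)·(1-q)·π₁(B,Y)
= 0.6·0.9·2 + 0.6·0.1·7 + 0.4·0.9·3 + 0.4·0.1·4
= 2.74

E[P2] = 4.84 (similar calculation)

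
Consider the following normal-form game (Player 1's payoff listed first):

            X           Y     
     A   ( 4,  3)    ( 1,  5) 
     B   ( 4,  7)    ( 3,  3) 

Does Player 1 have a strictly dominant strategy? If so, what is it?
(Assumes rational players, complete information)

No strictly dominant strategy exists for Player 1

Work:
A strategy strictly dominates another if it gives a strictly higher payoff against every opponent action. Compare each pair of P1's strategies column-by-column:
  A vs B: [4 vs 4, 1 vs 3] → A does not strictly dominate B (column X: 4 ≤ 4)
  B vs A: [4 vs 4, 3 vs 1] → B does not strictly dominate A (column X: 4 ≤ 4)
No single strategy strictly dominates all others → no strictly dominant strategy.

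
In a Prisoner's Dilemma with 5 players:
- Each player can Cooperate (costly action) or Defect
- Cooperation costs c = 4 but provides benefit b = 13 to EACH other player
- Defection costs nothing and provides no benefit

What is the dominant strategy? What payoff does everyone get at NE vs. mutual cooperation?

Dominant: Defect; NE payoff = 0; Coop payoff = 48

Work:
Defect dominates (saves cost c = 4, benefit to others is external)
NE: All defect → everyone gets 0
If all cooperate: each receives (4)×13 - 4 = 48
Social dilemma: 48 > 0 but NE gives 0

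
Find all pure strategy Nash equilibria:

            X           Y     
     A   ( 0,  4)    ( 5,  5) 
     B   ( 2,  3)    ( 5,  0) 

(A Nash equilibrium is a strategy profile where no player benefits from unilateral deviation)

Nash equilibrium: (A, Y), (B, X)

Work:
Best responses:
  P1 vs X: payoffs [0, 2] → best response B (payoff 2)
  P1 vs Y: payoffs [5, 5] → best response A/B (payoff 5)
  P2 vs A: payoffs [4, 5] → best response Y (payoff 5)
  P2 vs B: payoffs [3, 0] → best response X (payoff 3)
Mutual best responses: (A,Y), (B,X) → Nash equilibria.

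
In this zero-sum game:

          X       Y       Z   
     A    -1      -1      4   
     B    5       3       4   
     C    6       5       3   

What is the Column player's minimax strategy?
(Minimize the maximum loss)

Column should play Z, value = 4

Work:
Column player minimizes Row's maximum payoff:
Column X: max payoff to Row = 6
Column Y: max payoff to Row = 5
Column Z: max payoff to Row = 4
Minimum is 4, achieved by column Z.
Minimax strategy: Z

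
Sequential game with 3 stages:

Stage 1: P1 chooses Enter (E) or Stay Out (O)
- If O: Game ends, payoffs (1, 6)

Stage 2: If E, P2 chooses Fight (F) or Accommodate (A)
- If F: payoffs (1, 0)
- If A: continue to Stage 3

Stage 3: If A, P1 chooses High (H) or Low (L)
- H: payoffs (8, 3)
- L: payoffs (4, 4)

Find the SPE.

SPE: (E, A, H); Outcome (8, 3)

Work:
Stage 3: P1 chooses H (8 vs 4)
Stage 2: P2: F->0, A->3 (anticipating H). Choose A
Stage 1: P1: O->1, E->8 (anticipating A, H). Choose E
SPE path: E -> A -> H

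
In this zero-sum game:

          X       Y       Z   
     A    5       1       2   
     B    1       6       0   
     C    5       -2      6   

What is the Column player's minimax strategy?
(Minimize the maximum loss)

Column should play X, value = 5

Work:
Column player minimizes Row's maximum payoff:
Column X: max payoff to Row = 5
Column Y: max payoff to Row = 6
Column Z: max payoff to Row = 6
Minimum is 5, achieved by column X.
Minimax strategy: X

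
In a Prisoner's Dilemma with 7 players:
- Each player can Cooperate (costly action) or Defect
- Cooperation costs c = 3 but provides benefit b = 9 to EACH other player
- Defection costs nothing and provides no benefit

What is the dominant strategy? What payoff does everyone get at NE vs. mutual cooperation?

Dominant: Defect; NE payoff = 0; Coop payoff = 51

Work:
Defect dominates (saves cost c = 3, benefit to others is external)
NE: All defect → everyone gets 0
If all cooperate: each receives (6)×9 - 3 = 51
Social dilemma: 51 > 0 but NE gives 0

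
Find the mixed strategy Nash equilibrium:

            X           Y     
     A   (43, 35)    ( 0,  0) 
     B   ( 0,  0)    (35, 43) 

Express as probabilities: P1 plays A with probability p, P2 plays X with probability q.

p = 0.5513, q = 0.4487

Work:
Find probabilities that make opponent indifferent:
P2 chooses q to make P1 indifferent between A and B
P1 chooses p to make P2 indifferent between X and Y
Mixed NE: P1 plays (A: 0.5513, B: 0.4487), P2 plays (X: 0.4487, Y: 0.5513)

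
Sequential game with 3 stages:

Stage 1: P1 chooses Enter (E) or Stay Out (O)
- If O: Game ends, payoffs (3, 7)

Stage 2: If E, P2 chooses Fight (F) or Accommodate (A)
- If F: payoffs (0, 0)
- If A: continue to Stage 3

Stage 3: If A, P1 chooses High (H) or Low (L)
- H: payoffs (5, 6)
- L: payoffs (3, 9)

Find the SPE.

SPE: (E, A, H); Outcome (5, 6)

Work:
Stage 3: P1 chooses H (5 vs 3)
Stage 2: P2: F->0, A->6 (anticipating H). Choose A
Stage 1: P1: O->3, E->5 (anticipating A, H). Choose E
SPE path: E -> A -> H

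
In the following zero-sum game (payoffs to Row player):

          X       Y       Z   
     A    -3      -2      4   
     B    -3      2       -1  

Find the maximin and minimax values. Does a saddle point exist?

Maximin = -3, Minimax = -3, Saddle: True

Work:
Row minimums: [-3, -3] → maximin = -3
Column maximums: [-3, 2, 4] → minimax = -3
Saddle point exists! Game value = -3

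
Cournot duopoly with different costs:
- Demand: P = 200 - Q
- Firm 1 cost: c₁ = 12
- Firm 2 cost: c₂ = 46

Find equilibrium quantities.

q₁* = 74.0, q₂* = 40.0

Work:
Reaction: q₁ = (200 - 12 - q₂)/2
Reaction: q₂ = (200 - 46 - q₁)/2
Solve simultaneously:
q₁* = (200 - 2×12 + 46)/3 = 74.0
q₂* = (200 - 2×46 + 12)/3 = 40.0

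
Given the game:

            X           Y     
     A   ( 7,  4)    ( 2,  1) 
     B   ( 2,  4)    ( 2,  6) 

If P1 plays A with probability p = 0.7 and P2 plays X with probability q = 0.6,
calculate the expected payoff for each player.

E[P1] = 4.1, E[P2] = 3.4

Work:
E[P1] = p·q·π₁(A,X) + p·(1-q)·π₁(A,Y) + (1-p)·q·π₁(B,X) + (1-p)·(1-q)·π₁(B,Y)
= 0.7·0.6·7 + 0.7·0.4·2 + 0.3·0.6·2 + 0.3·0.4·2
= 4.1

E[P2] = 3.4 (similar calculation)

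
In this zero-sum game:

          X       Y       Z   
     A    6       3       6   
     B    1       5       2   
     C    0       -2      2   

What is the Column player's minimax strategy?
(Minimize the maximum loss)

Column should play Y, value = 5

Work:
Column player minimizes Row's maximum payoff:
Column X: max payoff to Row = 6
Column Y: max payoff to Row = 5
Column Z: max payoff to Row = 6
Minimum is 5, achieved by column Y.
Minimax strategy: Y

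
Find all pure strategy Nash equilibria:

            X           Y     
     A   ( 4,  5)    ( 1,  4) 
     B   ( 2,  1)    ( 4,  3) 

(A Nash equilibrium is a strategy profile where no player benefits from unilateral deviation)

Nash equilibrium: (A, X), (B, Y)

Work:
Best responses:
  P1 vs X: payoffs [4, 2] → best response A (payoff 4)
  P1 vs Y: payoffs [1, 4] → best response B (payoff 4)
  P2 vs A: payoffs [5, 4] → best response X (payoff 5)
  P2 vs B: payoffs [1, 3] → best response Y (payoff 3)
Mutual best responses: (A,X), (B,Y) → Nash equilibria.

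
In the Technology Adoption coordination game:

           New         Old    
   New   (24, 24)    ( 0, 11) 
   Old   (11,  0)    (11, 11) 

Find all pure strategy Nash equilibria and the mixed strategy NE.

Pure NE: (New, New) and (Old, Old); Mixed NE: p = 0.4583, q = 0.4583

Work:
Check pure NE:
(New, New): (24, 24) - no unilateral deviation beneficial
(Old, Old): (11, 11) - no unilateral deviation beneficial
Mixed NE: P1 plays New with p = 0.4583, P2 plays New with q = 0.4583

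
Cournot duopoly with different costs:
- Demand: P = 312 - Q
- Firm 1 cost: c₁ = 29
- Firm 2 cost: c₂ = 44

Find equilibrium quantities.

q₁* = 99.33, q₂* = 84.33

Work:
Reaction: q₁ = (312 - 29 - q₂)/2
Reaction: q₂ = (312 - 44 - q₁)/2
Solve simultaneously:
q₁* = (312 - 2×29 + 44)/3 = 99.33
q₂* = (312 - 2×44 + 29)/3 = 84.33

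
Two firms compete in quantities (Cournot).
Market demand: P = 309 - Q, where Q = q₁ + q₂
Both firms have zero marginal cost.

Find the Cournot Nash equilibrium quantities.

q₁* = q₂* = 103.0; P* = 103.0

Work:
Profit: π_i = P·q_i = (a - q_i - q_j)·q_i
FOC: ∂π_i/∂q_i = a - 2q_i - q_j = 0
Reaction function: q_i = (309 - q_j)/2
Symmetry: q* = 309/3 = 103.0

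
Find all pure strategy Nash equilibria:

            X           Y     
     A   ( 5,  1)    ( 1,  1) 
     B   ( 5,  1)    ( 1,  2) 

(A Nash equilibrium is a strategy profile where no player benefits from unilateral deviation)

Nash equilibrium: (A, X), (A, Y), (B, Y)

Work:
Best responses:
  P1 vs X: payoffs [5, 5] → best response A/B (payoff 5)
  P1 vs Y: payoffs [1, 1] → best response A/B (payoff 1)
  P2 vs A: payoffs [1, 1] → best response X/Y (payoff 1)
  P2 vs B: payoffs [1, 2] → best response Y (payoff 2)
Mutual best responses: (A,X), (A,Y), (B,Y) → Nash equilibria.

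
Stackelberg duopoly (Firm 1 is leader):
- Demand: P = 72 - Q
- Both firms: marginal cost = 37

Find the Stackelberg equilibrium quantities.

q₁* (leader) = 17.5, q₂* (follower) = 8.75

Work:
Follower's reaction: q₂ = (a - c - q₁)/2
Leader substitutes: π₁ = q₁·(a - q₁ - (a-c-q₁)/2 - c)
FOC: q₁* = (72 - 37)/2 = 17.50
Then: q₂* = (72 - 37 - 17.5)/2 = 8.75
Leader has first-mover advantage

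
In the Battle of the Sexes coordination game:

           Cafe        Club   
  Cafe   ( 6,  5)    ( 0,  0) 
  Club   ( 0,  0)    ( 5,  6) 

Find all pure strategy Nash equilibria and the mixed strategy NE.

Pure NE: (Cafe, Cafe) and (Club, Club); Mixed NE: p = 0.5455, q = 0.4545

Work:
Check pure NE:
(Cafe, Cafe): (6, 5) - no unilateral deviation beneficial
(Club, Club): (5, 6) - no unilateral deviation beneficial
Mixed NE: P1 plays Cafe with p = 0.5455, P2 plays Cafe with q = 0.4545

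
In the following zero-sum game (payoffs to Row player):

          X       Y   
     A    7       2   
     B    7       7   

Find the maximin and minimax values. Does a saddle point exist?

Maximin = 7, Minimax = 7, Saddle: True

Work:
Row minimums: [2, 7] → maximin = 7
Column maximums: [7, 7] → minimax = 7
Saddle point exists! Game value = 7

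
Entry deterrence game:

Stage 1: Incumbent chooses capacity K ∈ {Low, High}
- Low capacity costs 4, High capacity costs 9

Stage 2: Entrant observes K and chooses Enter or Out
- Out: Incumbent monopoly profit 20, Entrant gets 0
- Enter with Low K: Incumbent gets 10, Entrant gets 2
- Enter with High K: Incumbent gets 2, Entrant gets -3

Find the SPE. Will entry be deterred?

SPE: (High, Enter|Low, Out|High); Entry deterred. Incumbent net profit = 11

Work:
After Low K: Entrant enters (2 > 0)
After High K: Entrant stays out (-3 < 0)
Incumbent: Low → 10−4=6, High → 20−9=11
Incumbent chooses High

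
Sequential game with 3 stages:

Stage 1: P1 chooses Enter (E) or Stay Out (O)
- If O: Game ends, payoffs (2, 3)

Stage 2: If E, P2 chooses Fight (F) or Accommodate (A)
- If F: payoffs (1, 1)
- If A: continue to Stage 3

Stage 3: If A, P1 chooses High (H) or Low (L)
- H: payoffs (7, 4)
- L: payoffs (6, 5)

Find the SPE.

SPE: (E, A, H); Outcome (7, 4)

Work:
Stage 3: P1 chooses H (7 vs 6)
Stage 2: P2: F->1, A->4 (anticipating H). Choose A
Stage 1: P1: O->2, E->7 (anticipating A, H). Choose E
SPE path: E -> A -> H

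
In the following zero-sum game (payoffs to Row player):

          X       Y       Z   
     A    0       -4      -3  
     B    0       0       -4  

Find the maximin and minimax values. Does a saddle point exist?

Maximin = -4, Minimax = -3, Saddle: False

Work:
Row minimums: [-4, -4] → maximin = -4
Column maximums: [0, 0, -3] → minimax = -3
No saddle point (maximin ≠ minimax). Mixed strategy needed.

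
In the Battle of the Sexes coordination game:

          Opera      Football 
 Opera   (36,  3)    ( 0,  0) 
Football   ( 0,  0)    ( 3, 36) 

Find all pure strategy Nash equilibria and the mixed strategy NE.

Pure NE: (Opera, Opera) and (Football, Football); Mixed NE: p = 0.9231, q = 0.0769

Work:
Check pure NE:
(Opera, Opera): (36, 3) - no unilateral deviation beneficial
(Football, Football): (3, 36) - no unilateral deviation beneficial
Mixed NE: P1 plays Opera with p = 0.9231, P2 plays Opera with q = 0.0769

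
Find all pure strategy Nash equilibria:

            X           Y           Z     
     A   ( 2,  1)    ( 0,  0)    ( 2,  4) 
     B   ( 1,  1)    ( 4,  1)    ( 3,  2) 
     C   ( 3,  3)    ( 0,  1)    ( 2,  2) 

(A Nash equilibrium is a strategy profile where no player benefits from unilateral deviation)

Nash equilibrium: (B, Z), (C, X)

Work:
Best responses:
  P1 vs X: payoffs [2, 1, 3] → best response C (payoff 3)
  P1 vs Y: payoffs [0, 4, 0] → best response B (payoff 4)
  P1 vs Z: payoffs [2, 3, 2] → best response B (payoff 3)
  P2 vs A: payoffs [1, 0, 4] → best response Z (payoff 4)
  P2 vs B: payoffs [1, 1, 2] → best response Z (payoff 2)
  P2 vs C: payoffs [3, 1, 2] → best response X (payoff 3)
Mutual best responses: (B,Z), (C,X) → Nash equilibria.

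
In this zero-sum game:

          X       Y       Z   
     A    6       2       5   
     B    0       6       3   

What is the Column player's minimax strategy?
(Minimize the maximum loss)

Column should play Z, value = 5

Work:
Column player minimizes Row's maximum payoff:
Column X: max payoff to Row = 6
Column Y: max payoff to Row = 6
Column Z: max payoff to Row = 5
Minimum is 5, achieved by column Z.
Minimax strategy: Z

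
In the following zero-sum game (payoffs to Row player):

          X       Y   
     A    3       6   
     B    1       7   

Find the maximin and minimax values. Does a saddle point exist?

Maximin = 3, Minimax = 3, Saddle: True

Work:
Row minimums: [3, 1] → maximin = 3
Column maximums: [3, 7] → minimax = 3
Saddle point exists! Game value = 3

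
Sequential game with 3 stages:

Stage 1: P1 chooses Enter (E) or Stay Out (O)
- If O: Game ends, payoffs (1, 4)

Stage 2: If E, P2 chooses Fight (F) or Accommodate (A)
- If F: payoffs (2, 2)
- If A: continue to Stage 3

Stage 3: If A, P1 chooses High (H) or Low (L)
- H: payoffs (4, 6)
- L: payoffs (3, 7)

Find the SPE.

SPE: (E, A, H); Outcome (4, 6)

Work:
Stage 3: P1 chooses H (4 vs 3)
Stage 2: P2: F->2, A->6 (anticipating H). Choose A
Stage 1: P1: O->1, E->4 (anticipating A, H). Choose E
SPE path: E -> A -> H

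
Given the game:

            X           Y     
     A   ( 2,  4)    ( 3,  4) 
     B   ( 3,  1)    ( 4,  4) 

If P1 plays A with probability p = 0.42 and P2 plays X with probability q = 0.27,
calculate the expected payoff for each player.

E[P1] = 3.31, E[P2] = 3.5302

Work:
E[P1] = p·q·π₁(A,X) + p·(1-q)·π₁(A,Y) + (1-p)·q·π₁(B,X) + (1-p)·(1-q)·π₁(B,Y)
= 0.42·0.27·2 + 0.42·0.73·3 + 0.58·0.27·3 + 0.58·0.73·4
= 3.31

E[P2] = 3.5302 (similar calculation)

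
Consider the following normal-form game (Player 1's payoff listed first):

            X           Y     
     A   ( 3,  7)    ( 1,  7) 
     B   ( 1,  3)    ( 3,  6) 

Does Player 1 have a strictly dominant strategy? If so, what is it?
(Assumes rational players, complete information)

No strictly dominant strategy exists for Player 1

Work:
A strategy strictly dominates another if it gives a strictly higher payoff against every opponent action. Compare each pair of P1's strategies column-by-column:
  A vs B: [3 vs 1, 1 vs 3] → A does not strictly dominate B (column Y: 1 ≤ 3)
  B vs A: [1 vs 3, 3 vs 1] → B does not strictly dominate A (column X: 1 ≤ 3)
No single strategy strictly dominates all others → no strictly dominant strategy.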